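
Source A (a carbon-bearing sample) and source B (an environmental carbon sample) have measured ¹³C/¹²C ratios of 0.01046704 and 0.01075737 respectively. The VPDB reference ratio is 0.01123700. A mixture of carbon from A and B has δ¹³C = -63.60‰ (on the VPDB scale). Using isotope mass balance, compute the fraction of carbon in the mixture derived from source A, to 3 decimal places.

δ_A = (0.01046704/0.01123700 − 1)×1000 = (0.931480 − 1)×1000 = -68.520‰
δ_B = (0.01075737/0.01123700 − 1)×1000 = (0.957317 − 1)×1000 = -42.683‰
f_A = (δ_mix − δ_B)/(δ_A − δ_B) = (-63.60 − (-42.683))/(-68.520 − (-42.683))
f_A = -20.917 / -25.837 = 0.8096

0.810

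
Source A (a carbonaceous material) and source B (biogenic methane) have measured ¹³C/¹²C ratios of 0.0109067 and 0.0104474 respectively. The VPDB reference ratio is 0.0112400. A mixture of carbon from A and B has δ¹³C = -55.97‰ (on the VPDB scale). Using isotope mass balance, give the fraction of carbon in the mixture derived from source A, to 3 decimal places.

δ_A = (0.0109067/0.0112400 − 1)×1000 = (0.970347 − 1)×1000 = -29.653‰
δ_B = (0.0104474/0.0112400 − 1)×1000 = (0.929484 − 1)×1000 = -70.516‰
f_A = (δ_mix − δ_B)/(δ_A − δ_B) = (-55.97 − (-70.516))/(-29.653 − (-70.516))
f_A = 14.546 / 40.863 = 0.3560

0.356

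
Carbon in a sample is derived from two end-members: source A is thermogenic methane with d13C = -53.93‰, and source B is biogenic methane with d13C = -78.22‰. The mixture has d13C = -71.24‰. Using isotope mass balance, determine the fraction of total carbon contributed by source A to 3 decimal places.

0.287

δ_mix = f_A·δ_A + (1 − f_A)·δ_B  ⇒  f_A = (δ_mix − δ_B)/(δ_A − δ_B)
f_A = (-71.24 − (-78.22)) / (-53.93 − (-78.22))
f_A = 6.98 / 24.29 = 0.2874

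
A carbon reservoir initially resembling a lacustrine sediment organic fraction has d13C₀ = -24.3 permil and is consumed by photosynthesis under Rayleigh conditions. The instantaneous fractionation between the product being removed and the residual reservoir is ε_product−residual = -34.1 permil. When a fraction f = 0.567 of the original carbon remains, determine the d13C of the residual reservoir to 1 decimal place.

Rayleigh residual: δ_res = (δ₀ + 1000)·f^(α−1) − 1000
α = ε/1000 + 1 = 0.96590, so α − 1 = -0.03410
f^(α−1) = 0.567^(-0.03410) = 1.019537
δ_res = (-24.3 + 1000) × 1.019537 − 1000 = 994.762 − 1000 = -5.24 permil

-5.2 permil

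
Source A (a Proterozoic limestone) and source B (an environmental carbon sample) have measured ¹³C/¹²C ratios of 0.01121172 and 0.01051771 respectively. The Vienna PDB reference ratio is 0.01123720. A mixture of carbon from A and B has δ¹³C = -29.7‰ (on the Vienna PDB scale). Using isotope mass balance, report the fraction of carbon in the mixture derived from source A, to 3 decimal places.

δ_A = (0.01121172/0.01123720 − 1)×1000 = (0.997733 − 1)×1000 = -2.267‰
δ_B = (0.01051771/0.01123720 − 1)×1000 = (0.935972 − 1)×1000 = -64.028‰
f_A = (δ_mix − δ_B)/(δ_A − δ_B) = (-29.7 − (-64.028))/(-2.267 − (-64.028))
f_A = 34.328 / 61.760 = 0.5558

0.556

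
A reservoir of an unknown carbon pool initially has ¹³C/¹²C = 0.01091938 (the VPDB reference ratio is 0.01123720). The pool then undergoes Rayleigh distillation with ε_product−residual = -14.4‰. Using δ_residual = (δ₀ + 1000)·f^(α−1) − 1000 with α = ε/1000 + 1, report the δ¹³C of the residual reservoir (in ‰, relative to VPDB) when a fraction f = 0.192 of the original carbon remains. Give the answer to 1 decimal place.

-4.9‰

δ₀ = (0.01091938/0.01123720 − 1)×1000 = (0.971717 − 1)×1000 = -28.283‰
α − 1 = ε/1000 = -0.0144
f^(α−1) = 0.192^(-0.0144) = 1.024048
δ_res = (-28.283 + 1000) × 1.024048 − 1000 = 995.085 − 1000 = -4.91‰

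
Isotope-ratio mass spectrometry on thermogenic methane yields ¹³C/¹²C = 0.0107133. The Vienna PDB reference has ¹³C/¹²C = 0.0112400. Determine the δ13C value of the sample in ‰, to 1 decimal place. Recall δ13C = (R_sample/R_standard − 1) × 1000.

δ13C = (R_sample / R_standard − 1) × 1000
R_sample / R_standard = 0.0107133 / 0.0112400 = 0.953141
δ13C = (0.953141 − 1) × 1000 = -46.86‰

-46.9‰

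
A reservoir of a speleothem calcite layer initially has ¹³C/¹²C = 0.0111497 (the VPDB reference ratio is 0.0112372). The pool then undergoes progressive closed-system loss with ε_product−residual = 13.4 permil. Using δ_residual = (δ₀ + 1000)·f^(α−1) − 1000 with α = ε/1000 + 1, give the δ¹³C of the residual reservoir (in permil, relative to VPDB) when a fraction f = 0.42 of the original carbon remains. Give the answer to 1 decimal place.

δ₀ = (0.0111497/0.0112372 − 1)×1000 = (0.992213 − 1)×1000 = -7.787 permil
α − 1 = ε/1000 = 0.0134
f^(α−1) = 0.42^(0.0134) = 0.988443
δ_res = (-7.787 + 1000) × 0.988443 − 1000 = 980.746 − 1000 = -19.25 permil

-19.3 permil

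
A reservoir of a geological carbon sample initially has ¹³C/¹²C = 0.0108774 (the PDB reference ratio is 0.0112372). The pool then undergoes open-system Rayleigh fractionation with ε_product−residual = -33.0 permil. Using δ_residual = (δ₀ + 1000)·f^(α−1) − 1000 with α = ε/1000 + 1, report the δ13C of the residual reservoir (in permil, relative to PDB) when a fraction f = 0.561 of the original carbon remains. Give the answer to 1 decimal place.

-13.4 permil

δ₀ = (0.0108774/0.0112372 − 1)×1000 = (0.967981 − 1)×1000 = -32.019 permil
α − 1 = ε/1000 = -0.0330
f^(α−1) = 0.561^(-0.0330) = 1.019258
δ_res = (-32.019 + 1000) × 1.019258 − 1000 = 986.623 − 1000 = -13.38 permil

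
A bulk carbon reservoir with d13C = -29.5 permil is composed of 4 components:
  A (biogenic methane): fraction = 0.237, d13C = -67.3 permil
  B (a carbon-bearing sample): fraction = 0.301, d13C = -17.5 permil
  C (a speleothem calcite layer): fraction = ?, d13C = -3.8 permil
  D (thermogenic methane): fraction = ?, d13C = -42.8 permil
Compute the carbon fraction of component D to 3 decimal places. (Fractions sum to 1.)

0.167

Let f_D and f_C be the unknown fractions; fractions sum to 1 so f_D + f_C = 0.462.
Mass balance: Σ fᵢ·δᵢ = δ_bulk ⇒ f_D·(-42.8) + f_C·(-3.8) = -29.5 − (-21.218) = -8.282
Substitute f_C = 0.462 − f_D:
f_D·(-42.8 − -3.8) = -8.282 − 0.462×(-3.8) = -6.527
f_D = -6.527 / -39.0 = 0.1674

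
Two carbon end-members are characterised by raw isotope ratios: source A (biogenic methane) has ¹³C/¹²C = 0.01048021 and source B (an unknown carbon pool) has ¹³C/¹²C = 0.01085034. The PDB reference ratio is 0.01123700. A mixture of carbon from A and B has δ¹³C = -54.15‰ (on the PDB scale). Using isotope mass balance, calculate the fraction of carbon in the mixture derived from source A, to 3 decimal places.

δ_A = (0.01048021/0.01123700 − 1)×1000 = (0.932652 − 1)×1000 = -67.348‰
δ_B = (0.01085034/0.01123700 − 1)×1000 = (0.965590 − 1)×1000 = -34.410‰
f_A = (δ_mix − δ_B)/(δ_A − δ_B) = (-54.15 − (-34.410))/(-67.348 − (-34.410))
f_A = -19.740 / -32.939 = 0.5993

0.599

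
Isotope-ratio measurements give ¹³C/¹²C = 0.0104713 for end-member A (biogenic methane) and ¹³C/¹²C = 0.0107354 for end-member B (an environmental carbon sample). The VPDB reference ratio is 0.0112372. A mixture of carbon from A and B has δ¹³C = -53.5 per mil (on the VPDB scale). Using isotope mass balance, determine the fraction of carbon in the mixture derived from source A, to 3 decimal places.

0.376

δ_A = (0.0104713/0.0112372 − 1)×1000 = (0.931842 − 1)×1000 = -68.158 per mil
δ_B = (0.0107354/0.0112372 − 1)×1000 = (0.955345 − 1)×1000 = -44.655 per mil
f_A = (δ_mix − δ_B)/(δ_A − δ_B) = (-53.5 − (-44.655))/(-68.158 − (-44.655))
f_A = -8.845 / -23.502 = 0.3763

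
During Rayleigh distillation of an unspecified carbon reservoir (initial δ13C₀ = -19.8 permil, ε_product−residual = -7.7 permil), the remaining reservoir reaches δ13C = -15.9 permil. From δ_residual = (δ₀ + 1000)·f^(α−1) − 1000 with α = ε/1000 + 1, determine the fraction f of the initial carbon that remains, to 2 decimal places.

α − 1 = ε/1000 = -0.0077
(δ_res + 1000)/(δ₀ + 1000) = (-15.9 + 1000)/(-19.8 + 1000) = 984.1/980.2 = 1.003979
f = 1.003979^(1/-0.0077) = exp(ln(1.003979)/-0.0077) = exp(0.00397/-0.0077)
f = exp(-0.5157) = 0.5971

0.60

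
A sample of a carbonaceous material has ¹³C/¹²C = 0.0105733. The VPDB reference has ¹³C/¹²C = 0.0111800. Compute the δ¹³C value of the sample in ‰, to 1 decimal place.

δ¹³C = (R_sample / R_standard − 1) × 1000
R_sample / R_standard = 0.0105733 / 0.0111800 = 0.945733
δ¹³C = (0.945733 − 1) × 1000 = -54.27‰

-54.3‰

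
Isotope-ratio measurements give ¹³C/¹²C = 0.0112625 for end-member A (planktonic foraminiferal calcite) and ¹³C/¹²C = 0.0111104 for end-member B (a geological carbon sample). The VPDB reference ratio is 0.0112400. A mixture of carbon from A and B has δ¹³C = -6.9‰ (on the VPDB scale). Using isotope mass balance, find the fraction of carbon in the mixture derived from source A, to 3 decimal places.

0.342

δ_A = (0.0112625/0.0112400 − 1)×1000 = (1.002002 − 1)×1000 = 2.002‰
δ_B = (0.0111104/0.0112400 − 1)×1000 = (0.988470 − 1)×1000 = -11.530‰
f_A = (δ_mix − δ_B)/(δ_A − δ_B) = (-6.9 − (-11.530))/(2.002 − (-11.530))
f_A = 4.630 / 13.532 = 0.3422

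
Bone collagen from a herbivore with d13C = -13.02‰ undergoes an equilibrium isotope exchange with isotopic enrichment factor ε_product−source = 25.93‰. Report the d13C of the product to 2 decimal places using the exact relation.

To first order, δ_product ≈ δ_source + ε = 12.91‰.
Exactly, δ_product = (δ_source + 1000)·(ε/1000 + 1) − 1000.
δ_product = (-13.02 + 1000) × (25.93/1000 + 1) − 1000
δ_product = 12.572‰

12.57‰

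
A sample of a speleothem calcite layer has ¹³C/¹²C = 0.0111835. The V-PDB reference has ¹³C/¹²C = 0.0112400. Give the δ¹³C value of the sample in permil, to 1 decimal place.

δ¹³C = (R_sample / R_standard − 1) × 1000
R_sample / R_standard = 0.0111835 / 0.0112400 = 0.994973
δ¹³C = (0.994973 − 1) × 1000 = -5.03 permil

-5.0 permil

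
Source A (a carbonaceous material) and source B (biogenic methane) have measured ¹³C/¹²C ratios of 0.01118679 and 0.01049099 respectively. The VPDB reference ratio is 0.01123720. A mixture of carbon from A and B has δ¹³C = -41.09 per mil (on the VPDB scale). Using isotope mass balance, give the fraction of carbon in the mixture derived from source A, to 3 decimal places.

δ_A = (0.01118679/0.01123720 − 1)×1000 = (0.995514 − 1)×1000 = -4.486 per mil
δ_B = (0.01049099/0.01123720 − 1)×1000 = (0.933595 − 1)×1000 = -66.405 per mil
f_A = (δ_mix − δ_B)/(δ_A − δ_B) = (-41.09 − (-66.405))/(-4.486 − (-66.405))
f_A = 25.315 / 61.919 = 0.4088

0.409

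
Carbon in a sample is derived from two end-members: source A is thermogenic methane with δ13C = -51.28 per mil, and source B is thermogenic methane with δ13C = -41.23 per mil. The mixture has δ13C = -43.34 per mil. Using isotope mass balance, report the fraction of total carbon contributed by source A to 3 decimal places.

0.210

δ_mix = f_A·δ_A + (1 − f_A)·δ_B  ⇒  f_A = (δ_mix − δ_B)/(δ_A − δ_B)
f_A = (-43.34 − (-41.23)) / (-51.28 − (-41.23))
f_A = -2.11 / -10.05 = 0.2100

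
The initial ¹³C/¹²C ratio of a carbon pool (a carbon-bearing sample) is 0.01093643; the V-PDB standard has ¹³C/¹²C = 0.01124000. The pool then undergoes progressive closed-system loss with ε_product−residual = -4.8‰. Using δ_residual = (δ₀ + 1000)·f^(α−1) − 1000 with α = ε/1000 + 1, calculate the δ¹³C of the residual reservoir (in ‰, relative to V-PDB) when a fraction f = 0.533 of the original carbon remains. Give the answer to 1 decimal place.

δ₀ = (0.01093643/0.01124000 − 1)×1000 = (0.972992 − 1)×1000 = -27.008‰
α − 1 = ε/1000 = -0.0048
f^(α−1) = 0.533^(-0.0048) = 1.003025
δ_res = (-27.008 + 1000) × 1.003025 − 1000 = 975.935 − 1000 = -24.06‰

-24.1‰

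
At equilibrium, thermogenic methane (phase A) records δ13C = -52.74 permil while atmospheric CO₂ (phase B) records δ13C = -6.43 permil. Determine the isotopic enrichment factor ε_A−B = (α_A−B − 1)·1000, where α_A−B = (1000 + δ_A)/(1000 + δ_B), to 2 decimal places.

α_A−B = (1000 + -52.74) / (1000 + -6.43) = 947.26 / 993.57 = 0.953390
ε_A−B = (0.953390 − 1) × 1000 = -46.610 permil
(The approximation ε ≈ δ_A − δ_B would give -46.31 permil.)

-46.61 permil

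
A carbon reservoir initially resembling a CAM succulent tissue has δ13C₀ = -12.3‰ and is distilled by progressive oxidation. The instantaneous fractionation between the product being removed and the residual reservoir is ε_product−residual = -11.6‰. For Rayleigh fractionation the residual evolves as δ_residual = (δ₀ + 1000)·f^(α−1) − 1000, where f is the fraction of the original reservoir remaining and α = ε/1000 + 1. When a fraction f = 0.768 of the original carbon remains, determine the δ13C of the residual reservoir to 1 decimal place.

Rayleigh residual: δ_res = (δ₀ + 1000)·f^(α−1) − 1000
α = ε/1000 + 1 = 0.98840, so α − 1 = -0.01160
f^(α−1) = 0.768^(-0.01160) = 1.003067
δ_res = (-12.3 + 1000) × 1.003067 − 1000 = 990.729 − 1000 = -9.27‰

-9.3‰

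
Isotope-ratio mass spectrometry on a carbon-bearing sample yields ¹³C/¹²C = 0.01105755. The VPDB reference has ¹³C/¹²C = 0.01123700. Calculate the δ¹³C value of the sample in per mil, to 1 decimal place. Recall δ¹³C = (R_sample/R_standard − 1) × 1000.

δ¹³C = (R_sample / R_standard − 1) × 1000
R_sample / R_standard = 0.01105755 / 0.01123700 = 0.984030
δ¹³C = (0.984030 − 1) × 1000 = -15.97 per mil

-16.0 per mil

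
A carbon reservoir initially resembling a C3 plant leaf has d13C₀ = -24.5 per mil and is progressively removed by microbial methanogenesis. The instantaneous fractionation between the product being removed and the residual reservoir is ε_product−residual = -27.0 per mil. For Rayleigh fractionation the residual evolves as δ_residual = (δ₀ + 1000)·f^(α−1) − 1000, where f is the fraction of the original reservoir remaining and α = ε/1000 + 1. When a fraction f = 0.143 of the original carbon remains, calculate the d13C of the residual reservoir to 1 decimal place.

Rayleigh residual: δ_res = (δ₀ + 1000)·f^(α−1) − 1000
α = ε/1000 + 1 = 0.97300, so α − 1 = -0.02700
f^(α−1) = 0.143^(-0.02700) = 1.053916
δ_res = (-24.5 + 1000) × 1.053916 − 1000 = 1028.095 − 1000 = 28.09 per mil

28.1 per mil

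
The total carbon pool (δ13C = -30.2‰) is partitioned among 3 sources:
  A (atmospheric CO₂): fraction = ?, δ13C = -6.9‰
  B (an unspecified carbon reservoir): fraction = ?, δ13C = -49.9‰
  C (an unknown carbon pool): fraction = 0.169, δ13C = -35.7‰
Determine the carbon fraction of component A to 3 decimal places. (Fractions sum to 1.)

0.402

Let f_A and f_B be the unknown fractions; fractions sum to 1 so f_A + f_B = 0.831.
Mass balance: Σ fᵢ·δᵢ = δ_bulk ⇒ f_A·(-6.9) + f_B·(-49.9) = -30.2 − (-6.033) = -24.167
Substitute f_B = 0.831 − f_A:
f_A·(-6.9 − -49.9) = -24.167 − 0.831×(-49.9) = 17.300
f_A = 17.300 / 43.0 = 0.4023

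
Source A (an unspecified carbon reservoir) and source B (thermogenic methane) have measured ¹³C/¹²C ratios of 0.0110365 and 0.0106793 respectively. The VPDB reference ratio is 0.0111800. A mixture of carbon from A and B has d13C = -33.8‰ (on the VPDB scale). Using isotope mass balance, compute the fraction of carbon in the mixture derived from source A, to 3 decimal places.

δ_A = (0.0110365/0.0111800 − 1)×1000 = (0.987165 − 1)×1000 = -12.835‰
δ_B = (0.0106793/0.0111800 − 1)×1000 = (0.955215 − 1)×1000 = -44.785‰
f_A = (δ_mix − δ_B)/(δ_A − δ_B) = (-33.8 − (-44.785))/(-12.835 − (-44.785))
f_A = 10.985 / 31.950 = 0.3438

0.344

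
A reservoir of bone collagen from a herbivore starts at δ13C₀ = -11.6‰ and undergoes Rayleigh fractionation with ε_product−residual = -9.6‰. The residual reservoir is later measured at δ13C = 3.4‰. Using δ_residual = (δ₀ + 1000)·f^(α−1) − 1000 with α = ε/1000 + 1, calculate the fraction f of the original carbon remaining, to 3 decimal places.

0.208

α − 1 = ε/1000 = -0.0096
(δ_res + 1000)/(δ₀ + 1000) = (3.4 + 1000)/(-11.6 + 1000) = 1003.4/988.4 = 1.015176
f = 1.015176^(1/-0.0096) = exp(ln(1.015176)/-0.0096) = exp(0.01506/-0.0096)
f = exp(-1.5690) = 0.2083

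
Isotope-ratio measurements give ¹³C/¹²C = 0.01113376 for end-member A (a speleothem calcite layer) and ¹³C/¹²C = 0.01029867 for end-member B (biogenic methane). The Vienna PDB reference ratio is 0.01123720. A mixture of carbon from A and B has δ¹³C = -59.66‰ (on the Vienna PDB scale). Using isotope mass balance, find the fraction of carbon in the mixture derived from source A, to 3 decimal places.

0.321

δ_A = (0.01113376/0.01123720 − 1)×1000 = (0.990795 − 1)×1000 = -9.205‰
δ_B = (0.01029867/0.01123720 − 1)×1000 = (0.916480 − 1)×1000 = -83.520‰
f_A = (δ_mix − δ_B)/(δ_A − δ_B) = (-59.66 − (-83.520))/(-9.205 − (-83.520))
f_A = 23.860 / 74.315 = 0.3211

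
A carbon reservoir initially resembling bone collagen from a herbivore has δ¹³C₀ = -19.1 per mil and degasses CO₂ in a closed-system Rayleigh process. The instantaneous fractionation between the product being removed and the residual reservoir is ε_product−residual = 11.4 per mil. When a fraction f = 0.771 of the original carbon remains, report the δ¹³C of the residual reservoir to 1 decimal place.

-22.0 per mil

Rayleigh residual: δ_res = (δ₀ + 1000)·f^(α−1) − 1000
α = ε/1000 + 1 = 1.01140, so α − 1 = 0.01140
f^(α−1) = 0.771^(0.01140) = 0.997040
δ_res = (-19.1 + 1000) × 0.997040 − 1000 = 977.996 − 1000 = -22.00 per mil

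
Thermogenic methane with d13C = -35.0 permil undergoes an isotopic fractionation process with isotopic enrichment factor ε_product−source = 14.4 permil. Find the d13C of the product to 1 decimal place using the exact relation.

-21.1 permil

To first order, δ_product ≈ δ_source + ε = -20.6 permil.
Exactly, δ_product = (δ_source + 1000)·(ε/1000 + 1) − 1000.
δ_product = (-35.0 + 1000) × (14.4/1000 + 1) − 1000
δ_product = -21.10 permil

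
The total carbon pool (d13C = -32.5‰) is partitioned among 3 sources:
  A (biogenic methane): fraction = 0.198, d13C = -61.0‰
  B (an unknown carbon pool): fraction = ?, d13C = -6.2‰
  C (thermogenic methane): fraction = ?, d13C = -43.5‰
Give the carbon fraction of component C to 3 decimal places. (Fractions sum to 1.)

Let f_C and f_B be the unknown fractions; fractions sum to 1 so f_C + f_B = 0.802.
Mass balance: Σ fᵢ·δᵢ = δ_bulk ⇒ f_C·(-43.5) + f_B·(-6.2) = -32.5 − (-12.078) = -20.422
Substitute f_B = 0.802 − f_C:
f_C·(-43.5 − -6.2) = -20.422 − 0.802×(-6.2) = -15.450
f_C = -15.450 / -37.3 = 0.4142

0.414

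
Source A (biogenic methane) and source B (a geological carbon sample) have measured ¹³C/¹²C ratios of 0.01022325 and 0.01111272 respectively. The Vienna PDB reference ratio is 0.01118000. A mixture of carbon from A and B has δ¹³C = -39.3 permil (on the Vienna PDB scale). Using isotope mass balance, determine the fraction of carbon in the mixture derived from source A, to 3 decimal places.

0.418

δ_A = (0.01022325/0.01118000 − 1)×1000 = (0.914423 − 1)×1000 = -85.577 permil
δ_B = (0.01111272/0.01118000 − 1)×1000 = (0.993982 − 1)×1000 = -6.018 permil
f_A = (δ_mix − δ_B)/(δ_A − δ_B) = (-39.3 − (-6.018))/(-85.577 − (-6.018))
f_A = -33.282 / -79.559 = 0.4183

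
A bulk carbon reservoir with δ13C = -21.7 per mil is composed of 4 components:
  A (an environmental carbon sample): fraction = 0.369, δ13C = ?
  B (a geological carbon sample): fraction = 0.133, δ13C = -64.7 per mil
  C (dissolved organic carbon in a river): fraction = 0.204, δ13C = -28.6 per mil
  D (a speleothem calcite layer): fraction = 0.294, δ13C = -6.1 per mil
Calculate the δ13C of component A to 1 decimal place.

-14.8 per mil

Isotope mass balance: δ_bulk = Σ fᵢ·δᵢ.
-21.7 = 0.369×δ_A + 0.133×(-64.7) + 0.204×(-28.6) + 0.294×(-6.1)
0.369·δ_A = -21.7 − (-16.233) = -5.467
δ_A = -5.467 / 0.369 = -14.82 per mil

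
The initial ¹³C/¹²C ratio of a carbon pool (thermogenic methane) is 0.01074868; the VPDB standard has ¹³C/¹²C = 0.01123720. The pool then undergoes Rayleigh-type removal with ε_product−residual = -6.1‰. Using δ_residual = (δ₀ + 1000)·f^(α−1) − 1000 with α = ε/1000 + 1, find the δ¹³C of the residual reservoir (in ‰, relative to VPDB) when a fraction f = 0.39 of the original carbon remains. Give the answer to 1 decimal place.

δ₀ = (0.01074868/0.01123720 − 1)×1000 = (0.956527 − 1)×1000 = -43.473‰
α − 1 = ε/1000 = -0.0061
f^(α−1) = 0.39^(-0.0061) = 1.005760
δ_res = (-43.473 + 1000) × 1.005760 − 1000 = 962.036 − 1000 = -37.96‰

-38.0‰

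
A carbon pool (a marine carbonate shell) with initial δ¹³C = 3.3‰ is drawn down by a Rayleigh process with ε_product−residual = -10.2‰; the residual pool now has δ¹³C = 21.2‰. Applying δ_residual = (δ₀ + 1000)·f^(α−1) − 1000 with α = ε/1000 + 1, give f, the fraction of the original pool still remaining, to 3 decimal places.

α − 1 = ε/1000 = -0.0102
(δ_res + 1000)/(δ₀ + 1000) = (21.2 + 1000)/(3.3 + 1000) = 1021.2/1003.3 = 1.017841
f = 1.017841^(1/-0.0102) = exp(ln(1.017841)/-0.0102) = exp(0.01768/-0.0102)
f = exp(-1.7337) = 0.1766

0.177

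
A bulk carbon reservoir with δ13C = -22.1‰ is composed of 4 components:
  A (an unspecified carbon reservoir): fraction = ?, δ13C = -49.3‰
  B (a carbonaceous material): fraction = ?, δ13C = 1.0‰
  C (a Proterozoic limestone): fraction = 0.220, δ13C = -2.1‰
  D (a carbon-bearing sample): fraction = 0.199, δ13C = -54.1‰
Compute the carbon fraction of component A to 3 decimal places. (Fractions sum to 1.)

Let f_A and f_B be the unknown fractions; fractions sum to 1 so f_A + f_B = 0.581.
Mass balance: Σ fᵢ·δᵢ = δ_bulk ⇒ f_A·(-49.3) + f_B·(1.0) = -22.1 − (-11.228) = -10.872
Substitute f_B = 0.581 − f_A:
f_A·(-49.3 − 1.0) = -10.872 − 0.581×(1.0) = -11.453
f_A = -11.453 / -50.3 = 0.2277

0.228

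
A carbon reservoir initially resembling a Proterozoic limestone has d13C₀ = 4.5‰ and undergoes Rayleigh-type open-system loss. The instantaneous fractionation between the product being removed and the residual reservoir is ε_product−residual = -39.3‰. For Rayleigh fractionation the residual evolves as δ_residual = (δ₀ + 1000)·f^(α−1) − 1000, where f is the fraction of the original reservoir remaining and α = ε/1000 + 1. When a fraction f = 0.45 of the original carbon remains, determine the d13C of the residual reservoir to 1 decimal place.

Rayleigh residual: δ_res = (δ₀ + 1000)·f^(α−1) − 1000
α = ε/1000 + 1 = 0.96070, so α − 1 = -0.03930
f^(α−1) = 0.45^(-0.03930) = 1.031879
δ_res = (4.5 + 1000) × 1.031879 − 1000 = 1036.522 − 1000 = 36.52‰

36.5‰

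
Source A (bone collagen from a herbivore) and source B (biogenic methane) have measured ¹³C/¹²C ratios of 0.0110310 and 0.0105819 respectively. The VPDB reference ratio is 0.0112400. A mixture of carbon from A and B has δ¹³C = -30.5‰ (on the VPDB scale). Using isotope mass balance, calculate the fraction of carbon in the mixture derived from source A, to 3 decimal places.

0.702

δ_A = (0.0110310/0.0112400 − 1)×1000 = (0.981406 − 1)×1000 = -18.594‰
δ_B = (0.0105819/0.0112400 − 1)×1000 = (0.941450 − 1)×1000 = -58.550‰
f_A = (δ_mix − δ_B)/(δ_A − δ_B) = (-30.5 − (-58.550))/(-18.594 − (-58.550))
f_A = 28.050 / 39.956 = 0.7020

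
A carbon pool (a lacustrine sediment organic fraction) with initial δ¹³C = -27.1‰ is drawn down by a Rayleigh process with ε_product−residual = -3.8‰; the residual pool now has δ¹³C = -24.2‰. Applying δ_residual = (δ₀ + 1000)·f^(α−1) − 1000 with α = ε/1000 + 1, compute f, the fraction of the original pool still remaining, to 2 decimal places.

α − 1 = ε/1000 = -0.0038
(δ_res + 1000)/(δ₀ + 1000) = (-24.2 + 1000)/(-27.1 + 1000) = 975.8/972.9 = 1.002981
f = 1.002981^(1/-0.0038) = exp(ln(1.002981)/-0.0038) = exp(0.00298/-0.0038)
f = exp(-0.7832) = 0.4569

0.46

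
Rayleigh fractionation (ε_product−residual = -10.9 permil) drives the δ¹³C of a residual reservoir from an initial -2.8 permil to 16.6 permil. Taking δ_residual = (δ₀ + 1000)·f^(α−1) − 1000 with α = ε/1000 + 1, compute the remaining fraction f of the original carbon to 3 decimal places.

α − 1 = ε/1000 = -0.0109
(δ_res + 1000)/(δ₀ + 1000) = (16.6 + 1000)/(-2.8 + 1000) = 1016.6/997.2 = 1.019454
f = 1.019454^(1/-0.0109) = exp(ln(1.019454)/-0.0109) = exp(0.01927/-0.0109)
f = exp(-1.7677) = 0.1707

0.171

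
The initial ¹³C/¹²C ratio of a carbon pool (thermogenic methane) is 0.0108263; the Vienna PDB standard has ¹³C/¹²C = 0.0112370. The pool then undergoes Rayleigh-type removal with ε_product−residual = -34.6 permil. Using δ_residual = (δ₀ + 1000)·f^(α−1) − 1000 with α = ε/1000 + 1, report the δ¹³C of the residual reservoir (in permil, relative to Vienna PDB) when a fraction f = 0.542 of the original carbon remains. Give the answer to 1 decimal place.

-15.9 permil

δ₀ = (0.0108263/0.0112370 − 1)×1000 = (0.963451 − 1)×1000 = -36.549 permil
α − 1 = ε/1000 = -0.0346
f^(α−1) = 0.542^(-0.0346) = 1.021418
δ_res = (-36.549 + 1000) × 1.021418 − 1000 = 984.087 − 1000 = -15.91 permil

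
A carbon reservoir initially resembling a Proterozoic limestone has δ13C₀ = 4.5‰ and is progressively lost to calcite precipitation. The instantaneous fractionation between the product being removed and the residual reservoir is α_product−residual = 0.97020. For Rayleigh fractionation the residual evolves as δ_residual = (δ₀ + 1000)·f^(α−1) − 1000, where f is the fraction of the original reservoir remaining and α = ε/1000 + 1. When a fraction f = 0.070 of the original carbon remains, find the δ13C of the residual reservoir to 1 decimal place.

Rayleigh residual: δ_res = (δ₀ + 1000)·f^(α−1) − 1000
α − 1 = -0.02980
f^(α−1) = 0.070^(-0.02980) = 1.082471
δ_res = (4.5 + 1000) × 1.082471 − 1000 = 1087.342 − 1000 = 87.34‰

87.3‰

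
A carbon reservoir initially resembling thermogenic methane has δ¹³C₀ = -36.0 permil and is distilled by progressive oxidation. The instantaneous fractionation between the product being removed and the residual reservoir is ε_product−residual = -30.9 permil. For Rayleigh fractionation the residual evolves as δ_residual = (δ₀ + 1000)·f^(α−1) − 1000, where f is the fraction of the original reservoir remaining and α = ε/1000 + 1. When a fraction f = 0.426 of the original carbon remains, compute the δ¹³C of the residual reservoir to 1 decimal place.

-10.2 permil

Rayleigh residual: δ_res = (δ₀ + 1000)·f^(α−1) − 1000
α = ε/1000 + 1 = 0.96910, so α − 1 = -0.03090
f^(α−1) = 0.426^(-0.03090) = 1.026718
δ_res = (-36.0 + 1000) × 1.026718 − 1000 = 989.756 − 1000 = -10.24 permil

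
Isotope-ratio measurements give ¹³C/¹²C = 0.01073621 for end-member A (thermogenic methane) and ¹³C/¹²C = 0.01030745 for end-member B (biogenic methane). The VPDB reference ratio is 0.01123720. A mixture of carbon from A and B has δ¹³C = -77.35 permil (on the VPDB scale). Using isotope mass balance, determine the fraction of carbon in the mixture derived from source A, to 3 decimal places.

δ_A = (0.01073621/0.01123720 − 1)×1000 = (0.955417 − 1)×1000 = -44.583 permil
δ_B = (0.01030745/0.01123720 − 1)×1000 = (0.917261 − 1)×1000 = -82.739 permil
f_A = (δ_mix − δ_B)/(δ_A − δ_B) = (-77.35 − (-82.739))/(-44.583 − (-82.739))
f_A = 5.389 / 38.155 = 0.1412

0.141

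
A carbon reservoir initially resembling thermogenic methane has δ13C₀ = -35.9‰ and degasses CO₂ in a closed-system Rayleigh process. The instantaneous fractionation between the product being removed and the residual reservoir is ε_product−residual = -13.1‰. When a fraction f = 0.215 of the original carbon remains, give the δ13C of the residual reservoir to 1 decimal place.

Rayleigh residual: δ_res = (δ₀ + 1000)·f^(α−1) − 1000
α = ε/1000 + 1 = 0.98690, so α − 1 = -0.01310
f^(α−1) = 0.215^(-0.01310) = 1.020340
δ_res = (-35.9 + 1000) × 1.020340 − 1000 = 983.710 − 1000 = -16.29‰

-16.3‰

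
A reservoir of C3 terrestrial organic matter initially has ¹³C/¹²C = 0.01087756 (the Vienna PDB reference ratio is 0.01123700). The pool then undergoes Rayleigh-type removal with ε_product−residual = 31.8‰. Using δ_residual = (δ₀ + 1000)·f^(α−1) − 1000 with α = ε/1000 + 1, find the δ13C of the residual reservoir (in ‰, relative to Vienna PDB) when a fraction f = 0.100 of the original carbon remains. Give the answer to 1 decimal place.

-100.3‰

δ₀ = (0.01087756/0.01123700 − 1)×1000 = (0.968013 − 1)×1000 = -31.987‰
α − 1 = ε/1000 = 0.0318
f^(α−1) = 0.100^(0.0318) = 0.929394
δ_res = (-31.987 + 1000) × 0.929394 − 1000 = 899.666 − 1000 = -100.33‰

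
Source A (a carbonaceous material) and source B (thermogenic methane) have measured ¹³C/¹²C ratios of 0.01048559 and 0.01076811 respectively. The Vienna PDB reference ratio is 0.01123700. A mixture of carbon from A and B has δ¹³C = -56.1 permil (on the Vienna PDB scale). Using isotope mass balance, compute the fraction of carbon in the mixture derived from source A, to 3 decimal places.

δ_A = (0.01048559/0.01123700 − 1)×1000 = (0.933131 − 1)×1000 = -66.869 permil
δ_B = (0.01076811/0.01123700 − 1)×1000 = (0.958273 − 1)×1000 = -41.727 permil
f_A = (δ_mix − δ_B)/(δ_A − δ_B) = (-56.1 − (-41.727))/(-66.869 − (-41.727))
f_A = -14.373 / -25.142 = 0.5717

0.572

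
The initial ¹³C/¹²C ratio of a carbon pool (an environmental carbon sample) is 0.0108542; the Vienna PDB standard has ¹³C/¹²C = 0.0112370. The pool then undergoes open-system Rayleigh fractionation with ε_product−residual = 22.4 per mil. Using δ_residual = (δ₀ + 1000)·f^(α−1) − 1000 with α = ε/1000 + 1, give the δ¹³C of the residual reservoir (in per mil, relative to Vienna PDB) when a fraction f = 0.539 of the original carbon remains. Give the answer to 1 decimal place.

-47.3 per mil

δ₀ = (0.0108542/0.0112370 − 1)×1000 = (0.965934 − 1)×1000 = -34.066 per mil
α − 1 = ε/1000 = 0.0224
f^(α−1) = 0.539^(0.0224) = 0.986251
δ_res = (-34.066 + 1000) × 0.986251 − 1000 = 952.654 − 1000 = -47.35 per mil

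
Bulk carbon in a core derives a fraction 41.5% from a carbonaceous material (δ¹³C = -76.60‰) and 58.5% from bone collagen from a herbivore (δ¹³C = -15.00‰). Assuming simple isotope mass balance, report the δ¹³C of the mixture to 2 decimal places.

-40.56‰

δ_mix = f_A·δ_A + f_B·δ_B
δ_mix = 0.415 × (-76.60) + 0.585 × (-15.00)
δ_mix = -31.789 + -8.775 = -40.564‰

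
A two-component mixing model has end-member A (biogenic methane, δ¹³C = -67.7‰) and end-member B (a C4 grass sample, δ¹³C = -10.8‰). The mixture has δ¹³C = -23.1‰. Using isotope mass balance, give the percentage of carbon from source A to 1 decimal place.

δ_mix = f_A·δ_A + (1 − f_A)·δ_B  ⇒  f_A = (δ_mix − δ_B)/(δ_A − δ_B)
f_A = (-23.1 − (-10.8)) / (-67.7 − (-10.8))
f_A = -12.3 / -56.9 = 0.2162

21.6%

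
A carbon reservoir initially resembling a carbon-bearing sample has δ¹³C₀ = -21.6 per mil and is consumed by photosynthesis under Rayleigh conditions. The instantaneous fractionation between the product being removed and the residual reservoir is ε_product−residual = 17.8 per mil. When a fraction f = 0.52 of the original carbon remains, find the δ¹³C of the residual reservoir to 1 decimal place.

-32.9 per mil

Rayleigh residual: δ_res = (δ₀ + 1000)·f^(α−1) − 1000
α = ε/1000 + 1 = 1.01780, so α − 1 = 0.01780
f^(α−1) = 0.52^(0.01780) = 0.988428
δ_res = (-21.6 + 1000) × 0.988428 − 1000 = 967.078 − 1000 = -32.92 per mil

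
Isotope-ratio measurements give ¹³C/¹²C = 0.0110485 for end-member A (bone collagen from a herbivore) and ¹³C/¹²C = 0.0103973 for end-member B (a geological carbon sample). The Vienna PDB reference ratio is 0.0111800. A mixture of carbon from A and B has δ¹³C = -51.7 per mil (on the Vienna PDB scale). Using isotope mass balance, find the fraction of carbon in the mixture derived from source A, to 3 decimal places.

δ_A = (0.0110485/0.0111800 − 1)×1000 = (0.988238 − 1)×1000 = -11.762 per mil
δ_B = (0.0103973/0.0111800 − 1)×1000 = (0.929991 − 1)×1000 = -70.009 per mil
f_A = (δ_mix − δ_B)/(δ_A − δ_B) = (-51.7 − (-70.009))/(-11.762 − (-70.009))
f_A = 18.309 / 58.247 = 0.3143

0.314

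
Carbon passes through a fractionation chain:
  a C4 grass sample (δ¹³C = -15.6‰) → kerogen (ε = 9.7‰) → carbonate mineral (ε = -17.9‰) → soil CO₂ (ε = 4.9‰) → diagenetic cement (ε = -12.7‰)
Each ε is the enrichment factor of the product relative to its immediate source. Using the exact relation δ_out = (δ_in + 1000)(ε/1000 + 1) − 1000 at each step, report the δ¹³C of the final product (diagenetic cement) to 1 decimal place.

step 1: δ = (-15.60 + 1000)·(9.7/1000 + 1) − 1000 = -6.05‰
step 2: δ = (-6.05 + 1000)·(-17.9/1000 + 1) − 1000 = -23.84‰
step 3: δ = (-23.84 + 1000)·(4.9/1000 + 1) − 1000 = -19.06‰
step 4: δ = (-19.06 + 1000)·(-12.7/1000 + 1) − 1000 = -31.52‰

-31.5‰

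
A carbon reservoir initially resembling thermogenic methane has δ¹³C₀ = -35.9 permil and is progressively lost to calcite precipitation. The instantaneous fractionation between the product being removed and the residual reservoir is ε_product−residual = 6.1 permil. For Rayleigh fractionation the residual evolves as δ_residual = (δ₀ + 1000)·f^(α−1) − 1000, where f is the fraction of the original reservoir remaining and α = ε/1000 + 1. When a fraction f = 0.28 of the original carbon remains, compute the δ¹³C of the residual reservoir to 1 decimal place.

Rayleigh residual: δ_res = (δ₀ + 1000)·f^(α−1) − 1000
α = ε/1000 + 1 = 1.00610, so α − 1 = 0.00610
f^(α−1) = 0.28^(0.00610) = 0.992265
δ_res = (-35.9 + 1000) × 0.992265 − 1000 = 956.643 − 1000 = -43.36 permil

-43.4 permil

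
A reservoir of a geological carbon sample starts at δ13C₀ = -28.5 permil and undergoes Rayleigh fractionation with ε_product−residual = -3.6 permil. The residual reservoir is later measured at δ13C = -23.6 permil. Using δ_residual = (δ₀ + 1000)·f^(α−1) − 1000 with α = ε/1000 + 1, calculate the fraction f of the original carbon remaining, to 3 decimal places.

α − 1 = ε/1000 = -0.0036
(δ_res + 1000)/(δ₀ + 1000) = (-23.6 + 1000)/(-28.5 + 1000) = 976.4/971.5 = 1.005044
f = 1.005044^(1/-0.0036) = exp(ln(1.005044)/-0.0036) = exp(0.00503/-0.0036)
f = exp(-1.3975) = 0.2472

0.247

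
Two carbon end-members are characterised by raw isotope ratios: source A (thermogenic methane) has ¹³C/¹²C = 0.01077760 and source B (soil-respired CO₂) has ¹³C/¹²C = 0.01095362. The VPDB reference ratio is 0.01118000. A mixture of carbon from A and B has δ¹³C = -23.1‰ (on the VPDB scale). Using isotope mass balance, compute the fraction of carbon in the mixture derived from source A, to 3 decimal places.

δ_A = (0.01077760/0.01118000 − 1)×1000 = (0.964007 − 1)×1000 = -35.993‰
δ_B = (0.01095362/0.01118000 − 1)×1000 = (0.979751 − 1)×1000 = -20.249‰
f_A = (δ_mix − δ_B)/(δ_A − δ_B) = (-23.1 − (-20.249))/(-35.993 − (-20.249))
f_A = -2.851 / -15.744 = 0.1811

0.181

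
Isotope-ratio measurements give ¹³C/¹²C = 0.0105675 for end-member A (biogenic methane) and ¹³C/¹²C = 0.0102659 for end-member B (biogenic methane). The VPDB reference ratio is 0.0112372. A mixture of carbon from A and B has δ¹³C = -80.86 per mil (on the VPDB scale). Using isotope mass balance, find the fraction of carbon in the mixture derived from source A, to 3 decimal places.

0.208

δ_A = (0.0105675/0.0112372 − 1)×1000 = (0.940403 − 1)×1000 = -59.597 per mil
δ_B = (0.0102659/0.0112372 − 1)×1000 = (0.913564 − 1)×1000 = -86.436 per mil
f_A = (δ_mix − δ_B)/(δ_A − δ_B) = (-80.86 − (-86.436))/(-59.597 − (-86.436))
f_A = 5.576 / 26.839 = 0.2078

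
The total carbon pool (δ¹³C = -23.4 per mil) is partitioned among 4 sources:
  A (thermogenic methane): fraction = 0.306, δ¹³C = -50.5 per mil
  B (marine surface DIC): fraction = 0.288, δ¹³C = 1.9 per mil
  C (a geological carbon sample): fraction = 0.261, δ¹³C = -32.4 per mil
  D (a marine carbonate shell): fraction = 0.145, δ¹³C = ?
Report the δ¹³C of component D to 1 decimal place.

-0.3 per mil

Isotope mass balance: δ_bulk = Σ fᵢ·δᵢ.
-23.4 = 0.306×(-50.5) + 0.288×(1.9) + 0.261×(-32.4) + 0.145×δ_D
0.145·δ_D = -23.4 − (-23.362) = -0.038
δ_D = -0.038 / 0.145 = -0.26 per mil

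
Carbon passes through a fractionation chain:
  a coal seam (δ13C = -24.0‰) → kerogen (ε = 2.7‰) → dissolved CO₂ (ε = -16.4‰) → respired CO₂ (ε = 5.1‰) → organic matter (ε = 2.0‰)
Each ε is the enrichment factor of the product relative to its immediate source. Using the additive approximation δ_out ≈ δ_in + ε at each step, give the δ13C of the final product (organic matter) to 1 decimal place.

-30.6‰

step 1: δ ≈ -24.0 + (2.7) = -21.3‰
step 2: δ ≈ -21.3 + (-16.4) = -37.7‰
step 3: δ ≈ -37.7 + (5.1) = -32.6‰
step 4: δ ≈ -32.6 + (2.0) = -30.6‰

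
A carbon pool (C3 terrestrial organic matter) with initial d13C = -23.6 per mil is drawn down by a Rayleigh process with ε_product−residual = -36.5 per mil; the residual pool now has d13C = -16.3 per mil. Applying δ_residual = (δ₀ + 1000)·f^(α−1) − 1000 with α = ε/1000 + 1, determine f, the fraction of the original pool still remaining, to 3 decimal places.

0.815

α − 1 = ε/1000 = -0.0365
(δ_res + 1000)/(δ₀ + 1000) = (-16.3 + 1000)/(-23.6 + 1000) = 983.7/976.4 = 1.007476
f = 1.007476^(1/-0.0365) = exp(ln(1.007476)/-0.0365) = exp(0.00745/-0.0365)
f = exp(-0.2041) = 0.8154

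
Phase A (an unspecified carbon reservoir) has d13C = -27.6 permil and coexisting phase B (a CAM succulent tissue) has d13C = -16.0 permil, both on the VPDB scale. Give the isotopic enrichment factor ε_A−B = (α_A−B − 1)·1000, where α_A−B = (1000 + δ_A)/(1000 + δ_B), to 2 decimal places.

-11.79 permil

α_A−B = (1000 + -27.6) / (1000 + -16.0) = 972.4 / 984.0 = 0.988211
ε_A−B = (0.988211 − 1) × 1000 = -11.789 permil
(The approximation ε ≈ δ_A − δ_B would give -11.6 permil.)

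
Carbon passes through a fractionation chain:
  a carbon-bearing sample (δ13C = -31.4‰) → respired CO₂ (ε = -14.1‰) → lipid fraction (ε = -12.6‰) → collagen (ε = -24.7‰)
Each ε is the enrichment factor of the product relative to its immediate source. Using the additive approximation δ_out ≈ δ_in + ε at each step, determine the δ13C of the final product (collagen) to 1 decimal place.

-82.8‰

step 1: δ ≈ -31.4 + (-14.1) = -45.5‰
step 2: δ ≈ -45.5 + (-12.6) = -58.1‰
step 3: δ ≈ -58.1 + (-24.7) = -82.8‰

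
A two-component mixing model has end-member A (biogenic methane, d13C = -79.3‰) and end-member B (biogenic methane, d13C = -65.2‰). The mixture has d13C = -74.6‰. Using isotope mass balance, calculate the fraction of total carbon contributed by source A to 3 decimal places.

0.667

δ_mix = f_A·δ_A + (1 − f_A)·δ_B  ⇒  f_A = (δ_mix − δ_B)/(δ_A − δ_B)
f_A = (-74.6 − (-65.2)) / (-79.3 − (-65.2))
f_A = -9.4 / -14.1 = 0.6667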